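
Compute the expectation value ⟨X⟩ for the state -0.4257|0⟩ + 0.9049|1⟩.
-0.7704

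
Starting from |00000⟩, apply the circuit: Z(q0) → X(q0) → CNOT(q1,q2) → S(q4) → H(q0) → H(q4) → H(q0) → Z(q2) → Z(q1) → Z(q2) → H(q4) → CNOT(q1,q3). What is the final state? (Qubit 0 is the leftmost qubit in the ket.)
|10000⟩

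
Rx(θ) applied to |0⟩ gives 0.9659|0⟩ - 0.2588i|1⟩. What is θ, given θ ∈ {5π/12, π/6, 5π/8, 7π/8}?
π/6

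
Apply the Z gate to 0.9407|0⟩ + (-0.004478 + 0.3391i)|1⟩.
0.9407|0⟩ + (0.004478 - 0.3391i)|1⟩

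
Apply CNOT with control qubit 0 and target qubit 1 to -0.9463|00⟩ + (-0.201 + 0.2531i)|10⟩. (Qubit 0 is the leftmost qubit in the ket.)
-0.9463|00⟩ + (-0.201 + 0.2531i)|11⟩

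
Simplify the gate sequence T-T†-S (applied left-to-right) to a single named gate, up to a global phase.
S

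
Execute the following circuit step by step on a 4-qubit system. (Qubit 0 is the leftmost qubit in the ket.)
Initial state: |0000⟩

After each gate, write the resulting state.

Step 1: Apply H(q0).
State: 1/√2|0000⟩ + 1/√2|1000⟩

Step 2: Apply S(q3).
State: 1/√2|0000⟩ + 1/√2|1000⟩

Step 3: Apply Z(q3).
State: 1/√2|0000⟩ + 1/√2|1000⟩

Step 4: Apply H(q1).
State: 1/2|0000⟩ + 1/2|0100⟩ + 1/2|1000⟩ + 1/2|1100⟩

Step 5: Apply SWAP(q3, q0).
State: 1/2|0000⟩ + 1/2|0001⟩ + 1/2|0100⟩ + 1/2|0101⟩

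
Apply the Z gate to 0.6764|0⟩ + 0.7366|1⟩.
0.6764|0⟩ - 0.7366|1⟩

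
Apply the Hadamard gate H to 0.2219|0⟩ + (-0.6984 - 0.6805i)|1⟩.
(-0.3369 - 0.4812i)|0⟩ + (0.6508 + 0.4812i)|1⟩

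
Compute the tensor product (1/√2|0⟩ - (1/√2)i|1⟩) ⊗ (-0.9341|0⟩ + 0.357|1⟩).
-0.6605|00⟩ + 0.2524|01⟩ + 0.6605i|10⟩ - 0.2524i|11⟩

amp(|b₁b₂…⟩) = product of the factor amplitudes for bits b₁, b₂, …; only kets whose every factor amplitude is nonzero survive.
|00⟩: (1/√2)(-0.9341) = -0.6605
|01⟩: (1/√2)(0.357) = 0.2524
|10⟩: (-(1/√2)i)(-0.9341) = 0.6605i
|11⟩: (-(1/√2)i)(0.357) = -0.2524i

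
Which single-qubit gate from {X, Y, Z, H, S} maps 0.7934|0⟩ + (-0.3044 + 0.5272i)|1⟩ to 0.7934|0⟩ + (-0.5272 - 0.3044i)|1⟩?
S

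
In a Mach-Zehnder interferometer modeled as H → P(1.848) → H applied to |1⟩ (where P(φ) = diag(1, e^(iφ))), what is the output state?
(0.6368 - 0.4809i)|0⟩ + (0.3632 + 0.4809i)|1⟩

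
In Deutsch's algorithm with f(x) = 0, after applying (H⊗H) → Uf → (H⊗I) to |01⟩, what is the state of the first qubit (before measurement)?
|0⟩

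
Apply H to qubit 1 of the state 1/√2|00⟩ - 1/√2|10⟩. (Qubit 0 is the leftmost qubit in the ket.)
1/2|00⟩ + 1/2|01⟩ - 1/2|10⟩ - 1/2|11⟩

H on qubit 1 mixes each pair of kets that differ only in qubit 1: amplitudes (a, b) of (|…0…⟩, |…1…⟩) become ((a + b)/√2, (a − b)/√2). Kets absent from the input have amplitude 0.
(|00⟩, |01⟩): (a, b) = (1/√2, 0) → (1/2, 1/2)
(|10⟩, |11⟩): (a, b) = (-1/√2, 0) → (-1/2, -1/2)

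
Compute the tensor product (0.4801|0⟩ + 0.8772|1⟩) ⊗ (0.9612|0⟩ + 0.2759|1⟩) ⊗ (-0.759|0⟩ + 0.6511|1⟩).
-0.3503|000⟩ + 0.3005|001⟩ - 0.1005|010⟩ + 0.08624|011⟩ - 0.64|100⟩ + 0.549|101⟩ - 0.1837|110⟩ + 0.1576|111⟩

amp(|b₁b₂…⟩) = product of the factor amplitudes for bits b₁, b₂, …; only kets whose every factor amplitude is nonzero survive.
|000⟩: (0.4801)(0.9612)(-0.759) = -0.3503
|001⟩: (0.4801)(0.9612)(0.6511) = 0.3005
|010⟩: (0.4801)(0.2759)(-0.759) = -0.1005
|011⟩: (0.4801)(0.2759)(0.6511) = 0.08624
|100⟩: (0.8772)(0.9612)(-0.759) = -0.64
|101⟩: (0.8772)(0.9612)(0.6511) = 0.549
|110⟩: (0.8772)(0.2759)(-0.759) = -0.1837
|111⟩: (0.8772)(0.2759)(0.6511) = 0.1576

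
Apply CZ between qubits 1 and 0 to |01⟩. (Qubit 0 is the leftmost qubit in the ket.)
|01⟩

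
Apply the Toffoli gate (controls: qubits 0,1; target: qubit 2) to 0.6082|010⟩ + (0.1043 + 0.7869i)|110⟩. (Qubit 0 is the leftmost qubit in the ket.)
0.6082|010⟩ + (0.1043 + 0.7869i)|111⟩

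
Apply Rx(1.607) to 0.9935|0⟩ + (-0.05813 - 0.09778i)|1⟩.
(0.6193 + 0.04184i)|0⟩ + (-0.04035 - 0.783i)|1⟩

Rx(1.607) = [[cos(θ/2), −i·sin(θ/2)], [−i·sin(θ/2), cos(θ/2)]]; θ = 1.607, cos(θ/2) ≈ 0.694192, sin(θ/2) ≈ 0.71979.
With a = amp(|0⟩) = 0.9935 and b = amp(|1⟩) = (-0.05813 - 0.09778i):
new amp(|0⟩) = (0.694192)·a + (-0.71979i)·b = (0.6193 + 0.04184i)
new amp(|1⟩) = (-0.71979i)·a + (0.694192)·b = (-0.04035 - 0.783i)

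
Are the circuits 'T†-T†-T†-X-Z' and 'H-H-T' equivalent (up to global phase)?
No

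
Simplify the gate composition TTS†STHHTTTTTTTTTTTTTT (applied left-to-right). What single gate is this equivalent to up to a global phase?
T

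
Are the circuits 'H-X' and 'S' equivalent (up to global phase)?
No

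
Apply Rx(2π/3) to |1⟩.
-0.866i|0⟩ + 1/2|1⟩

Rx(2π/3) = [[cos(θ/2), −i·sin(θ/2)], [−i·sin(θ/2), cos(θ/2)]]; θ = 2π/3, cos(θ/2) ≈ 0.5, sin(θ/2) ≈ 0.866025.
With a = amp(|0⟩) = 0 and b = amp(|1⟩) = 1:
new amp(|0⟩) = (0.5)·a + (-0.866025i)·b = -0.866i
new amp(|1⟩) = (-0.866025i)·a + (0.5)·b = 1/2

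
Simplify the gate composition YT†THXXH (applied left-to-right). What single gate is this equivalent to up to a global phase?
Y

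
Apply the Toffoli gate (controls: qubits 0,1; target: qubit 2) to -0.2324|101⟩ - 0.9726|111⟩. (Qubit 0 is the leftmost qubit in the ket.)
-0.2324|101⟩ - 0.9726|110⟩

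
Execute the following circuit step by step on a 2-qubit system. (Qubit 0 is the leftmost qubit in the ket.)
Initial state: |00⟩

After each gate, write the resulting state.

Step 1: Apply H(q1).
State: 1/√2|00⟩ + 1/√2|01⟩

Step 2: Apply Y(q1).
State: -(1/√2)i|00⟩ + (1/√2)i|01⟩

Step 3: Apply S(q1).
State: -(1/√2)i|00⟩ - 1/√2|01⟩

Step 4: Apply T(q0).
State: -(1/√2)i|00⟩ - 1/√2|01⟩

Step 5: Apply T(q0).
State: -(1/√2)i|00⟩ - 1/√2|01⟩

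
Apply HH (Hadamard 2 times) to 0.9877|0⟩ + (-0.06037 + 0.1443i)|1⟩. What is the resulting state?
0.9877|0⟩ + (-0.06037 + 0.1443i)|1⟩

H² = I, so an even number of Hadamards cancels: H^2 = I and the state is unchanged.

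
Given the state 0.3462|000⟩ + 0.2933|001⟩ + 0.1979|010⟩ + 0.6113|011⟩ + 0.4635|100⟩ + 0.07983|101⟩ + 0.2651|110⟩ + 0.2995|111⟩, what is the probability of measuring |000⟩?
0.1199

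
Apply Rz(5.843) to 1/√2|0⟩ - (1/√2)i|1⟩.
(-0.69 - 0.1544i)|0⟩ + (0.1544 + 0.69i)|1⟩

Rz(5.843) = [[e^(−iθ/2), 0], [0, e^(iθ/2)]] with e^(±iθ/2) = cos(θ/2) ± i·sin(θ/2); θ = 5.843, cos(θ/2) ≈ -0.975877, sin(θ/2) ≈ 0.21832.
With a = amp(|0⟩) = 1/√2 and b = amp(|1⟩) = -(1/√2)i:
new amp(|0⟩) = (-0.975877 - 0.21832i)·a = (-0.69 - 0.1544i)
new amp(|1⟩) = (-0.975877 + 0.21832i)·b = (0.1544 + 0.69i)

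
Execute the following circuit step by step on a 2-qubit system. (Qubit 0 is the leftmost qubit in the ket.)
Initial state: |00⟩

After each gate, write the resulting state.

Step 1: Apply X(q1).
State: |01⟩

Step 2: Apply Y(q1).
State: -i|00⟩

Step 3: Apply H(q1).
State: -(1/√2)i|00⟩ - (1/√2)i|01⟩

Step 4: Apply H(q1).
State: -i|00⟩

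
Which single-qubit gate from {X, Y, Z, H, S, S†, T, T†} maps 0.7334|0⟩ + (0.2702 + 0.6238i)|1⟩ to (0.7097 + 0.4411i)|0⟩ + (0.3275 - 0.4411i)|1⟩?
H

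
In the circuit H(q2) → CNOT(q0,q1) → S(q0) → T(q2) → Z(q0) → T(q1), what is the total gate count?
6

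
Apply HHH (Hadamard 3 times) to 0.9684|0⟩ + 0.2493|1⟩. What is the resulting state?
0.861|0⟩ + 0.5085|1⟩

H² = I, so H^3 = H: a single Hadamard. With (a, b) = (0.9684, 0.2493), H gives ((a + b)/√2, (a − b)/√2) = (0.861, 0.5085).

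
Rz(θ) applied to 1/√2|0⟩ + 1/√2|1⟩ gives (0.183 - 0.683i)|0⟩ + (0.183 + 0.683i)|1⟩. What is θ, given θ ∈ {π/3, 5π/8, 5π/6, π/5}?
5π/6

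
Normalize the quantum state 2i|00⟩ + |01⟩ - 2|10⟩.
0.6667i|00⟩ + 0.3333|01⟩ - 0.6667|10⟩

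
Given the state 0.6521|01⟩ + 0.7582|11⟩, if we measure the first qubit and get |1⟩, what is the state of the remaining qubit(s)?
|1⟩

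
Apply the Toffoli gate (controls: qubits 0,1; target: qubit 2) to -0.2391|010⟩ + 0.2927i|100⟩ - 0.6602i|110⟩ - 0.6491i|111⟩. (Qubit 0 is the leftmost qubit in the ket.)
-0.2391|010⟩ + 0.2927i|100⟩ - 0.6491i|110⟩ - 0.6602i|111⟩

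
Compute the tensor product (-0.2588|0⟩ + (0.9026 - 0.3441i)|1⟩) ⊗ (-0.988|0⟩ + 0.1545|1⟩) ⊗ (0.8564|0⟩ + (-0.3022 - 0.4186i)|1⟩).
0.219|000⟩ + (-0.07727 - 0.107i)|001⟩ - 0.03424|010⟩ + (0.01208 + 0.01674i)|011⟩ + (-0.7637 + 0.2912i)|100⟩ + (0.4118 + 0.2706i)|101⟩ + (0.1194 - 0.04553i)|110⟩ + (-0.0644 - 0.04231i)|111⟩

amp(|b₁b₂…⟩) = product of the factor amplitudes for bits b₁, b₂, …; only kets whose every factor amplitude is nonzero survive.
|000⟩: (-0.2588)(-0.988)(0.8564) = 0.219
|001⟩: (-0.2588)(-0.988)(-0.3022 - 0.4186i) = (-0.07727 - 0.107i)
|010⟩: (-0.2588)(0.1545)(0.8564) = -0.03424
|011⟩: (-0.2588)(0.1545)(-0.3022 - 0.4186i) = (0.01208 + 0.01674i)
|100⟩: (0.9026 - 0.3441i)(-0.988)(0.8564) = (-0.7637 + 0.2912i)
|101⟩: (0.9026 - 0.3441i)(-0.988)(-0.3022 - 0.4186i) = (0.4118 + 0.2706i)
|110⟩: (0.9026 - 0.3441i)(0.1545)(0.8564) = (0.1194 - 0.04553i)
|111⟩: (0.9026 - 0.3441i)(0.1545)(-0.3022 - 0.4186i) = (-0.0644 - 0.04231i)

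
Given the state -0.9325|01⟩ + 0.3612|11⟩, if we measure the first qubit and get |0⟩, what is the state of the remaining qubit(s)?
-|1⟩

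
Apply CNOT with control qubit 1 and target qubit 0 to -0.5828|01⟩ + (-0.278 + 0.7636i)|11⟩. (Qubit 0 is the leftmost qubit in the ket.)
(-0.278 + 0.7636i)|01⟩ - 0.5828|11⟩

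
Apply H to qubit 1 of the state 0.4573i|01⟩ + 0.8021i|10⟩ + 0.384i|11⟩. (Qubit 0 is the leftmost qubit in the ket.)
0.3234i|00⟩ - 0.3234i|01⟩ + 0.8387i|10⟩ + 0.2956i|11⟩

H on qubit 1 mixes each pair of kets that differ only in qubit 1: amplitudes (a, b) of (|…0…⟩, |…1…⟩) become ((a + b)/√2, (a − b)/√2). Kets absent from the input have amplitude 0.
(|00⟩, |01⟩): (a, b) = (0, 0.4573i) → (0.3234i, -0.3234i)
(|10⟩, |11⟩): (a, b) = (0.8021i, 0.384i) → (0.8387i, 0.2956i)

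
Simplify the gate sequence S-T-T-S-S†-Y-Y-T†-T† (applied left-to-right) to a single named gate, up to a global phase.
S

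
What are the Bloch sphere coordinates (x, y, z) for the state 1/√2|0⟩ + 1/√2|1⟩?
(1, 0, 0)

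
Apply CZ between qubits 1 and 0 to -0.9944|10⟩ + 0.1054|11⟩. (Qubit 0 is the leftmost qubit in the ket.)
-0.9944|10⟩ - 0.1054|11⟩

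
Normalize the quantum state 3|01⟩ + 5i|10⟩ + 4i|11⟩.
0.4243|01⟩ + (1/√2)i|10⟩ + 0.5657i|11⟩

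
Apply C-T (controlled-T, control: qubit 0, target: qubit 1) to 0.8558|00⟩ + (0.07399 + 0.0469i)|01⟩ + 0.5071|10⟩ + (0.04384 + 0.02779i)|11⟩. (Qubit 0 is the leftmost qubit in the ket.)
0.8558|00⟩ + (0.07399 + 0.0469i)|01⟩ + 0.5071|10⟩ + (0.01135 + 0.05065i)|11⟩

C-T leaves the control-|0⟩ kets |00⟩, |01⟩ unchanged and applies T to qubit 1 on the control-|1⟩ pair (|10⟩, |11⟩).
T = [[1, 0], [0, (1/√2 + (1/√2)i)]].
With a = amp(|10⟩) = 0.5071 and b = amp(|11⟩) = (0.04384 + 0.02779i):
new amp(|10⟩) = (1)·a = 0.5071
new amp(|11⟩) = (1/√2 + (1/√2)i)·b = (0.01135 + 0.05065i)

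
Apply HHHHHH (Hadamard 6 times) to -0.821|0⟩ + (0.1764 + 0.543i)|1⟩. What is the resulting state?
-0.821|0⟩ + (0.1764 + 0.543i)|1⟩

H² = I, so an even number of Hadamards cancels: H^6 = I and the state is unchanged.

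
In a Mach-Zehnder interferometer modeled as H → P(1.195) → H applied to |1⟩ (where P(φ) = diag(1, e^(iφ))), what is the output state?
(0.3165 - 0.4651i)|0⟩ + (0.6835 + 0.4651i)|1⟩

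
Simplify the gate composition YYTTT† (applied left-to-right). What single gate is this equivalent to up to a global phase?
T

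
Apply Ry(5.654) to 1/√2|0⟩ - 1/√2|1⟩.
-0.4536|0⟩ + 0.8912|1⟩

Ry(5.654) = [[cos(θ/2), −sin(θ/2)], [sin(θ/2), cos(θ/2)]]; θ = 5.654, cos(θ/2) ≈ -0.950923, sin(θ/2) ≈ 0.309429.
With a = amp(|0⟩) = 1/√2 and b = amp(|1⟩) = -1/√2:
new amp(|0⟩) = (-0.950923)·a + (-0.309429)·b = -0.4536
new amp(|1⟩) = (0.309429)·a + (-0.950923)·b = 0.8912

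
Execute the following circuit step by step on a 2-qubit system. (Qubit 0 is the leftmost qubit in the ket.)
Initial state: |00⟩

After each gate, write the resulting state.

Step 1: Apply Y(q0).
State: i|10⟩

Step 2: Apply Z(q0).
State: -i|10⟩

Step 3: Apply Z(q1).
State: -i|10⟩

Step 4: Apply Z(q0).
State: i|10⟩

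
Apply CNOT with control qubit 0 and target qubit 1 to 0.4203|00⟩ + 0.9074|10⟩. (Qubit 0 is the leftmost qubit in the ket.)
0.4203|00⟩ + 0.9074|11⟩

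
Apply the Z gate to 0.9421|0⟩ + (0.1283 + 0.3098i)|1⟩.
0.9421|0⟩ + (-0.1283 - 0.3098i)|1⟩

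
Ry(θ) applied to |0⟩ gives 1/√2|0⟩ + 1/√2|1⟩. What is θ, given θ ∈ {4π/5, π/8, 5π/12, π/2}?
π/2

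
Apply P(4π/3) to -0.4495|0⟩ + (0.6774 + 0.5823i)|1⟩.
-0.4495|0⟩ + (0.1656 - 0.8778i)|1⟩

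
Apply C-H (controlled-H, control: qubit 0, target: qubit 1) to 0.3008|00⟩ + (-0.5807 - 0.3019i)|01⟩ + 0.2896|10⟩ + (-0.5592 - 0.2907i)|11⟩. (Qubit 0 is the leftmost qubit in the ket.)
0.3008|00⟩ + (-0.5807 - 0.3019i)|01⟩ + (-0.1906 - 0.2056i)|10⟩ + (0.6002 + 0.2056i)|11⟩

C-H leaves the control-|0⟩ kets |00⟩, |01⟩ unchanged and applies H to qubit 1 on the control-|1⟩ pair (|10⟩, |11⟩).
H = [[1/√2, 1/√2], [1/√2, -1/√2]].
With a = amp(|10⟩) = 0.2896 and b = amp(|11⟩) = (-0.5592 - 0.2907i):
new amp(|10⟩) = (1/√2)·a + (1/√2)·b = (-0.1906 - 0.2056i)
new amp(|11⟩) = (1/√2)·a + (-1/√2)·b = (0.6002 + 0.2056i)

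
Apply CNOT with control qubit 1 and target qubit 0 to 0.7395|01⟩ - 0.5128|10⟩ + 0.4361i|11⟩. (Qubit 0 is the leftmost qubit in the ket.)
0.4361i|01⟩ - 0.5128|10⟩ + 0.7395|11⟩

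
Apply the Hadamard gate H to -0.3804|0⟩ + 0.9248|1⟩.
0.3849|0⟩ - 0.9229|1⟩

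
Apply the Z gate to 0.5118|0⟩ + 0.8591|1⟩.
0.5118|0⟩ - 0.8591|1⟩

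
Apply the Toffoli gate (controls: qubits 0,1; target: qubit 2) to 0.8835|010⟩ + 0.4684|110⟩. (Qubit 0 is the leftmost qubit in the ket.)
0.8835|010⟩ + 0.4684|111⟩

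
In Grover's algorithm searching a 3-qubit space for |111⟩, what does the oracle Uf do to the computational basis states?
Uf|x⟩ = -|x⟩ if x = 111, else |x⟩ (phase flip on target)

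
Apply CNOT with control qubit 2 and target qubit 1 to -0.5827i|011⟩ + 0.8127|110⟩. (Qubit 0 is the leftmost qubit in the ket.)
-0.5827i|001⟩ + 0.8127|110⟩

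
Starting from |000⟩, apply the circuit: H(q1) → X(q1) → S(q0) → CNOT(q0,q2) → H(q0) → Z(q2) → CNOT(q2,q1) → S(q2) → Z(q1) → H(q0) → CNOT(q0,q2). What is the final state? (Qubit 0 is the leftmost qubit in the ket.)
1/√2|000⟩ - 1/√2|010⟩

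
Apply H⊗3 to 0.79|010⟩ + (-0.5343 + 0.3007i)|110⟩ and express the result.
(0.0904 + 0.1063i)|000⟩ + (0.0904 + 0.1063i)|001⟩ + (-0.0904 - 0.1063i)|010⟩ + (-0.0904 - 0.1063i)|011⟩ + (0.4682 - 0.1063i)|100⟩ + (0.4682 - 0.1063i)|101⟩ + (-0.4682 + 0.1063i)|110⟩ + (-0.4682 + 0.1063i)|111⟩

H⊗3 gives amp(|y⟩) = (1/2√2) Σ_x (−1)^(x·y) amp(|x⟩), where x·y is the number of positions in which both x and y have a 1.
|000⟩: (0.79 + (-0.5343 + 0.3007i))/(2√2) = (0.0904 + 0.1063i)
|001⟩: (0.79 + (-0.5343 + 0.3007i))/(2√2) = (0.0904 + 0.1063i)
|010⟩: (-0.79 - (-0.5343 + 0.3007i))/(2√2) = (-0.0904 - 0.1063i)
|011⟩: (-0.79 - (-0.5343 + 0.3007i))/(2√2) = (-0.0904 - 0.1063i)
|100⟩: (0.79 - (-0.5343 + 0.3007i))/(2√2) = (0.4682 - 0.1063i)
|101⟩: (0.79 - (-0.5343 + 0.3007i))/(2√2) = (0.4682 - 0.1063i)
|110⟩: (-0.79 + (-0.5343 + 0.3007i))/(2√2) = (-0.4682 + 0.1063i)
|111⟩: (-0.79 + (-0.5343 + 0.3007i))/(2√2) = (-0.4682 + 0.1063i)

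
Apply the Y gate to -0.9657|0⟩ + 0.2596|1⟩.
-0.2596i|0⟩ - 0.9657i|1⟩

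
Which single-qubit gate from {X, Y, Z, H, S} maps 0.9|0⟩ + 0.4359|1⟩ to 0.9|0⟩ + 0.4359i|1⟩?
S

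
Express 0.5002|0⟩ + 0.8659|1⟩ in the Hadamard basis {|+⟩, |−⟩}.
0.966|+⟩ - 0.2586|−⟩

With |ψ⟩ = α|0⟩ + β|1⟩, the Hadamard-basis coefficients are ⟨+|ψ⟩ = (α + β)/√2 and ⟨−|ψ⟩ = (α − β)/√2.
Here α = 0.5002, β = 0.8659: (α + β)/√2 = 0.966, (α − β)/√2 = -0.2586.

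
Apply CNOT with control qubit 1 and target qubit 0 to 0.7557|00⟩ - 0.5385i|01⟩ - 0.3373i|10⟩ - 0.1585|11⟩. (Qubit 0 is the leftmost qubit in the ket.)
0.7557|00⟩ - 0.1585|01⟩ - 0.3373i|10⟩ - 0.5385i|11⟩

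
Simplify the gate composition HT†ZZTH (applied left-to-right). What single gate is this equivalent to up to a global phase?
I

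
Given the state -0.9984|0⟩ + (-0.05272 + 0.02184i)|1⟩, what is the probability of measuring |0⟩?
0.9968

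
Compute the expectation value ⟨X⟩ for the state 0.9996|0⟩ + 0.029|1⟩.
0.05798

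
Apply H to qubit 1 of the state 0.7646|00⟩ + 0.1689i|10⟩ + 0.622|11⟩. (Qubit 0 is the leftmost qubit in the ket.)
0.5407|00⟩ + 0.5407|01⟩ + (0.4398 + 0.1194i)|10⟩ + (-0.4398 + 0.1194i)|11⟩

H on qubit 1 mixes each pair of kets that differ only in qubit 1: amplitudes (a, b) of (|…0…⟩, |…1…⟩) become ((a + b)/√2, (a − b)/√2). Kets absent from the input have amplitude 0.
(|00⟩, |01⟩): (a, b) = (0.7646, 0) → (0.5407, 0.5407)
(|10⟩, |11⟩): (a, b) = (0.1689i, 0.622) → ((0.4398 + 0.1194i), (-0.4398 + 0.1194i))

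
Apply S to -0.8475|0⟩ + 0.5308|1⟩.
-0.8475|0⟩ + 0.5308i|1⟩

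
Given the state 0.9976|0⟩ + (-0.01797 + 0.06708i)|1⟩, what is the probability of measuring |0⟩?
0.9952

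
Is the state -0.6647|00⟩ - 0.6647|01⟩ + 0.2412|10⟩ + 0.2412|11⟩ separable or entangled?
Separable

Writing the state as a|00⟩ + b|01⟩ + c|10⟩ + d|11⟩, it is a product state iff ad − bc = 0.
Here (a, b, c, d) = (-0.6647, -0.6647, 0.2412, 0.2412): ad − bc = (-0.6647)(0.2412) − (-0.6647)(0.2412) = 0, so the state is separable.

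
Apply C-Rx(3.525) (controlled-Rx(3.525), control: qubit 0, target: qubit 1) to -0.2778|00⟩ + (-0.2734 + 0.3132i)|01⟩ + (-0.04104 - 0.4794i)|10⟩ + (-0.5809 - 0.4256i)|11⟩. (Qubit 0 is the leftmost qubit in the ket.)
-0.2778|00⟩ + (-0.2734 + 0.3132i)|01⟩ + (-0.41 + 0.6616i)|10⟩ + (-0.3599 + 0.1214i)|11⟩

C-Rx(3.525) leaves the control-|0⟩ kets |00⟩, |01⟩ unchanged and applies Rx(3.525) to qubit 1 on the control-|1⟩ pair (|10⟩, |11⟩).
Rx(3.525) = [[cos(θ/2), −i·sin(θ/2)], [−i·sin(θ/2), cos(θ/2)]]; θ = 3.525, cos(θ/2) ≈ -0.190532, sin(θ/2) ≈ 0.981681.
With a = amp(|10⟩) = (-0.04104 - 0.4794i) and b = amp(|11⟩) = (-0.5809 - 0.4256i):
new amp(|10⟩) = (-0.190532)·a + (-0.981681i)·b = (-0.41 + 0.6616i)
new amp(|11⟩) = (-0.981681i)·a + (-0.190532)·b = (-0.3599 + 0.1214i)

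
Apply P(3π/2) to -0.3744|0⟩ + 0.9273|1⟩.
-0.3744|0⟩ - 0.9273i|1⟩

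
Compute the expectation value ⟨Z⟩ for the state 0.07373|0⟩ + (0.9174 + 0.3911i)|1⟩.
-0.9891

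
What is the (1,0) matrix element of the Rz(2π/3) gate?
0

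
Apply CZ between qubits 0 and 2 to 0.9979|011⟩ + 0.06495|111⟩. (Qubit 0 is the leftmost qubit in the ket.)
0.9979|011⟩ - 0.06495|111⟩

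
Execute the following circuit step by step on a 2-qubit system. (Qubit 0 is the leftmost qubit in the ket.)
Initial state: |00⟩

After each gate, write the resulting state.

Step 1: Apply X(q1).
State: |01⟩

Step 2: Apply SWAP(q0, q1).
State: |10⟩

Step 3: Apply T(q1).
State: |10⟩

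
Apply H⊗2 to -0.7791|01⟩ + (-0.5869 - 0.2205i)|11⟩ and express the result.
(-0.683 - 0.1103i)|00⟩ + (0.683 + 0.1103i)|01⟩ + (-0.0961 + 0.1103i)|10⟩ + (0.0961 - 0.1103i)|11⟩

H⊗2 gives amp(|y⟩) = (1/2) Σ_x (−1)^(x·y) amp(|x⟩), where x·y is the number of positions in which both x and y have a 1.
|00⟩: (-0.7791 + (-0.5869 - 0.2205i))/2 = (-0.683 - 0.1103i)
|01⟩: (0.7791 - (-0.5869 - 0.2205i))/2 = (0.683 + 0.1103i)
|10⟩: (-0.7791 - (-0.5869 - 0.2205i))/2 = (-0.0961 + 0.1103i)
|11⟩: (0.7791 + (-0.5869 - 0.2205i))/2 = (0.0961 - 0.1103i)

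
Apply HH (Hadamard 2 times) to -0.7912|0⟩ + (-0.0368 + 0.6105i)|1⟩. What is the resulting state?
-0.7912|0⟩ + (-0.0368 + 0.6105i)|1⟩

H² = I, so an even number of Hadamards cancels: H^2 = I and the state is unchanged.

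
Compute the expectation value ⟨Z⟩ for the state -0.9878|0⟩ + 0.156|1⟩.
0.9514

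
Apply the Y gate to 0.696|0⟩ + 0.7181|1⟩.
-0.7181i|0⟩ + 0.696i|1⟩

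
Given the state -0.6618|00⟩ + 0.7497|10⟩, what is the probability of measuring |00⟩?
0.438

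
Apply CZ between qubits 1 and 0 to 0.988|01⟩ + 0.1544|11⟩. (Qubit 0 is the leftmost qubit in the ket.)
0.988|01⟩ - 0.1544|11⟩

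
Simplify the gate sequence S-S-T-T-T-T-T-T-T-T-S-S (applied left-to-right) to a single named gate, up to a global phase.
I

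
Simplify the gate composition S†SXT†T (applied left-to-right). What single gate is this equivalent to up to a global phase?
X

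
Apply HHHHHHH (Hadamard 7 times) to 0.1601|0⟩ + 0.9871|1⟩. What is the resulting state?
0.8112|0⟩ - 0.5848|1⟩

H² = I, so H^7 = H: a single Hadamard. With (a, b) = (0.1601, 0.9871), H gives ((a + b)/√2, (a − b)/√2) = (0.8112, -0.5848).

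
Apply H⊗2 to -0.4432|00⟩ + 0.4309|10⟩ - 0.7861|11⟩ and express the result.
-0.3992|00⟩ + 0.3869|01⟩ - 0.044|10⟩ - 0.8301|11⟩

H⊗2 gives amp(|y⟩) = (1/2) Σ_x (−1)^(x·y) amp(|x⟩), where x·y is the number of positions in which both x and y have a 1.
|00⟩: (-0.4432 + 0.4309 - 0.7861)/2 = -0.3992
|01⟩: (-0.4432 + 0.4309 + 0.7861)/2 = 0.3869
|10⟩: (-0.4432 - 0.4309 + 0.7861)/2 = -0.044
|11⟩: (-0.4432 - 0.4309 - 0.7861)/2 = -0.8301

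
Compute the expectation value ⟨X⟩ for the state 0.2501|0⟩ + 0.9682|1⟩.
0.4843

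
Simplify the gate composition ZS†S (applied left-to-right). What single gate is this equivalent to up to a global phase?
Z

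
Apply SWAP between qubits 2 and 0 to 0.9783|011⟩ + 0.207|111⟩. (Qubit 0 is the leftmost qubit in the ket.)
0.9783|110⟩ + 0.207|111⟩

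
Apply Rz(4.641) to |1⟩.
(-0.6814 + 0.7319i)|1⟩

Rz(4.641) = [[e^(−iθ/2), 0], [0, e^(iθ/2)]] with e^(±iθ/2) = cos(θ/2) ± i·sin(θ/2); θ = 4.641, cos(θ/2) ≈ -0.681422, sin(θ/2) ≈ 0.731891.
With a = amp(|0⟩) = 0 and b = amp(|1⟩) = 1:
new amp(|0⟩) = (-0.681422 - 0.731891i)·a = 0
new amp(|1⟩) = (-0.681422 + 0.731891i)·b = (-0.6814 + 0.7319i)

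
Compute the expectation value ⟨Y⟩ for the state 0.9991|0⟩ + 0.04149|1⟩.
0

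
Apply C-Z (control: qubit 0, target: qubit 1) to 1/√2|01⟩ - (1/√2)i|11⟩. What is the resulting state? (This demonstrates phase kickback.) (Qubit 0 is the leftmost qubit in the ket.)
1/√2|01⟩ + (1/√2)i|11⟩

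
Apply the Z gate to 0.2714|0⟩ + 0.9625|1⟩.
0.2714|0⟩ - 0.9625|1⟩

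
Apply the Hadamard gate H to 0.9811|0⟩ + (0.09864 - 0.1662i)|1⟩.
(0.7635 - 0.1175i)|0⟩ + (0.624 + 0.1175i)|1⟩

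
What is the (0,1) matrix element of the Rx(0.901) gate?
-0.4354i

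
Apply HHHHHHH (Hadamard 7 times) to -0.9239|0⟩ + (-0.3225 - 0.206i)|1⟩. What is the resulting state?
(-0.8813 - 0.1457i)|0⟩ + (-0.4253 + 0.1457i)|1⟩

H² = I, so H^7 = H: a single Hadamard. With (a, b) = (-0.9239, (-0.3225 - 0.206i)), H gives ((a + b)/√2, (a − b)/√2) = ((-0.8813 - 0.1457i), (-0.4253 + 0.1457i)).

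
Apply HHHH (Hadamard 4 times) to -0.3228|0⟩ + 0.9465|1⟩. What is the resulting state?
-0.3228|0⟩ + 0.9465|1⟩

H² = I, so an even number of Hadamards cancels: H^4 = I and the state is unchanged.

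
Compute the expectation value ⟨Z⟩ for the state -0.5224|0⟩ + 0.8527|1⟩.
-0.4542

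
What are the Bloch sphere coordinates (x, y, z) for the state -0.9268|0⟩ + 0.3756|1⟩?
(-0.6962, 0, 0.7179)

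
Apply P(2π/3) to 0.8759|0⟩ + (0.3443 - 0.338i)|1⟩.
0.8759|0⟩ + (0.1206 + 0.4672i)|1⟩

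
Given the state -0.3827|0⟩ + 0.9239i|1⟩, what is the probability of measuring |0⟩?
0.1465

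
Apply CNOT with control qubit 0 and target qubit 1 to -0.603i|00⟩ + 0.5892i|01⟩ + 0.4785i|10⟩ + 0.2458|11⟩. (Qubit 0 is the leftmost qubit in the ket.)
-0.603i|00⟩ + 0.5892i|01⟩ + 0.2458|10⟩ + 0.4785i|11⟩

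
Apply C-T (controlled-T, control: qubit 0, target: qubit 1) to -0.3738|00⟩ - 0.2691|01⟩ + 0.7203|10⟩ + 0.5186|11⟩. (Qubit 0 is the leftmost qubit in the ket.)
-0.3738|00⟩ - 0.2691|01⟩ + 0.7203|10⟩ + (0.3667 + 0.3667i)|11⟩

C-T leaves the control-|0⟩ kets |00⟩, |01⟩ unchanged and applies T to qubit 1 on the control-|1⟩ pair (|10⟩, |11⟩).
T = [[1, 0], [0, (1/√2 + (1/√2)i)]].
With a = amp(|10⟩) = 0.7203 and b = amp(|11⟩) = 0.5186:
new amp(|10⟩) = (1)·a = 0.7203
new amp(|11⟩) = (1/√2 + (1/√2)i)·b = (0.3667 + 0.3667i)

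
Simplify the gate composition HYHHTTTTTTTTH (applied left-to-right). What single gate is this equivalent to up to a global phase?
Y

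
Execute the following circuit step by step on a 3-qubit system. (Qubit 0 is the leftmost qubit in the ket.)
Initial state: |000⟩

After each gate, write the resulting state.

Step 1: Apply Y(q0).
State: i|100⟩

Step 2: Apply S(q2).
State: i|100⟩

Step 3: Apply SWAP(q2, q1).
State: i|100⟩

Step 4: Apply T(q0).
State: (-1/√2 + (1/√2)i)|100⟩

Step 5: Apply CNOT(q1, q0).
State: (-1/√2 + (1/√2)i)|100⟩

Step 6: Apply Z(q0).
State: (1/√2 - (1/√2)i)|100⟩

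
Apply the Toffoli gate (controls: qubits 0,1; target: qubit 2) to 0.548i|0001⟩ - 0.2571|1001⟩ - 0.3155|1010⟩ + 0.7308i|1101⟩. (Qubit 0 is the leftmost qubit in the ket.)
0.548i|0001⟩ - 0.2571|1001⟩ - 0.3155|1010⟩ + 0.7308i|1111⟩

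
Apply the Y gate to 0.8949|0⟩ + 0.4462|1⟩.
-0.4462i|0⟩ + 0.8949i|1⟩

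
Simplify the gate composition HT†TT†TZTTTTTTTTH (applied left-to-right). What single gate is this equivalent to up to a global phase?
X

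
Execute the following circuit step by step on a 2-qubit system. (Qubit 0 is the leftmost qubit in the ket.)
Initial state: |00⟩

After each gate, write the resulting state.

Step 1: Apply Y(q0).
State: i|10⟩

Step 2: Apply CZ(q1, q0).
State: i|10⟩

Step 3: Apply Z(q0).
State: -i|10⟩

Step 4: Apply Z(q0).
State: i|10⟩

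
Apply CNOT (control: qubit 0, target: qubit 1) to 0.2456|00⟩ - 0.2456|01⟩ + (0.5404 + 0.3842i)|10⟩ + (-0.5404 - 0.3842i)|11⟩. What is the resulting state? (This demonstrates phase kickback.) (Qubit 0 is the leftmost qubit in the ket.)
0.2456|00⟩ - 0.2456|01⟩ + (-0.5404 - 0.3842i)|10⟩ + (0.5404 + 0.3842i)|11⟩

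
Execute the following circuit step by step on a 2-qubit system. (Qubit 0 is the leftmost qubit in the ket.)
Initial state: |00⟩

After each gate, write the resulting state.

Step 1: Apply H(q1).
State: 1/√2|00⟩ + 1/√2|01⟩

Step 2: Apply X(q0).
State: 1/√2|10⟩ + 1/√2|11⟩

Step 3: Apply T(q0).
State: (1/2 + (1/2)i)|10⟩ + (1/2 + (1/2)i)|11⟩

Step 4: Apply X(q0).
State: (1/2 + (1/2)i)|00⟩ + (1/2 + (1/2)i)|01⟩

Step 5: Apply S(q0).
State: (1/2 + (1/2)i)|00⟩ + (1/2 + (1/2)i)|01⟩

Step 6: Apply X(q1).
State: (1/2 + (1/2)i)|00⟩ + (1/2 + (1/2)i)|01⟩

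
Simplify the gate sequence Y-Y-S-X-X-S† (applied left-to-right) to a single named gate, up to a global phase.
I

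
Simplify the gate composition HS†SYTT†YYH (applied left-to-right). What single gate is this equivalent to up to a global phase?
Y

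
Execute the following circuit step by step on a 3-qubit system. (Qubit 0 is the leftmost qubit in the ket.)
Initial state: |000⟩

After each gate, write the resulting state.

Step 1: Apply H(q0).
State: 1/√2|000⟩ + 1/√2|100⟩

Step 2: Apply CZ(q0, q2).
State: 1/√2|000⟩ + 1/√2|100⟩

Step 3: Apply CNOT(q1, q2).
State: 1/√2|000⟩ + 1/√2|100⟩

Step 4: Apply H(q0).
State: |000⟩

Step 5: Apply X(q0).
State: |100⟩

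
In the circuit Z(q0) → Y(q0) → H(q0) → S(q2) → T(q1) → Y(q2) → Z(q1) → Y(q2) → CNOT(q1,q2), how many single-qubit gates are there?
8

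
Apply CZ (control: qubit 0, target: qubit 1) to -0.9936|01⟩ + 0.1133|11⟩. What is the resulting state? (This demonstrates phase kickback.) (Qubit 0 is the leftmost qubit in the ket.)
-0.9936|01⟩ - 0.1133|11⟩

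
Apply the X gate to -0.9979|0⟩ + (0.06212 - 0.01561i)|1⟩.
(0.06212 - 0.01561i)|0⟩ - 0.9979|1⟩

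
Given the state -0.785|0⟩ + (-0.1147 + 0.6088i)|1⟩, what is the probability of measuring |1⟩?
0.3838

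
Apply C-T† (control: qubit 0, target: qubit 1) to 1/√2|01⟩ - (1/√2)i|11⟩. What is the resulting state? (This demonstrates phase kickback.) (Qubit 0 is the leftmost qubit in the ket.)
1/√2|01⟩ + (-1/2 - (1/2)i)|11⟩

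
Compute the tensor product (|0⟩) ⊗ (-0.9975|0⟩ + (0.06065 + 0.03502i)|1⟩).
-0.9975|00⟩ + (0.06065 + 0.03502i)|01⟩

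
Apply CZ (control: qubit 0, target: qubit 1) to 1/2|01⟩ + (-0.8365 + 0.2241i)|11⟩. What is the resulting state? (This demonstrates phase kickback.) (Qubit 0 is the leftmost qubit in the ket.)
1/2|01⟩ + (0.8365 - 0.2241i)|11⟩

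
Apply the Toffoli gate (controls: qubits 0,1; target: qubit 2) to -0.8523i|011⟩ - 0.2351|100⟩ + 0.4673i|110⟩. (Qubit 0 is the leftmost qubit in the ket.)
-0.8523i|011⟩ - 0.2351|100⟩ + 0.4673i|111⟩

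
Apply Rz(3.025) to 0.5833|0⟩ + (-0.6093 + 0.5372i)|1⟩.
(0.03398 - 0.5823i)|0⟩ + (-0.5718 - 0.577i)|1⟩

Rz(3.025) = [[e^(−iθ/2), 0], [0, e^(iθ/2)]] with e^(±iθ/2) = cos(θ/2) ± i·sin(θ/2); θ = 3.025, cos(θ/2) ≈ 0.0582633, sin(θ/2) ≈ 0.998301.
With a = amp(|0⟩) = 0.5833 and b = amp(|1⟩) = (-0.6093 + 0.5372i):
new amp(|0⟩) = (0.0582633 - 0.998301i)·a = (0.03398 - 0.5823i)
new amp(|1⟩) = (0.0582633 + 0.998301i)·b = (-0.5718 - 0.577i)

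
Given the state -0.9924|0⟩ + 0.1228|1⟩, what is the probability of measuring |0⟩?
0.9849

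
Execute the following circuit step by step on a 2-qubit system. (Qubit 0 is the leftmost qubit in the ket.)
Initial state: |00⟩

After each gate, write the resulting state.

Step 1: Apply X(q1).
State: |01⟩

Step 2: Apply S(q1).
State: i|01⟩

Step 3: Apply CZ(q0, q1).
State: i|01⟩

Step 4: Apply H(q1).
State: (1/√2)i|00⟩ - (1/√2)i|01⟩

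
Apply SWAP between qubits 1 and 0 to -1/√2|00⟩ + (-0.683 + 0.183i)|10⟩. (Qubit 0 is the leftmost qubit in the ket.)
-1/√2|00⟩ + (-0.683 + 0.183i)|01⟩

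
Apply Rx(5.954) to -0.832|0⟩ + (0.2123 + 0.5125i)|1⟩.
(0.9047 - 0.03479i)|0⟩ + (-0.2094 - 0.3693i)|1⟩

Rx(5.954) = [[cos(θ/2), −i·sin(θ/2)], [−i·sin(θ/2), cos(θ/2)]]; θ = 5.954, cos(θ/2) ≈ -0.986485, sin(θ/2) ≈ 0.163851.
With a = amp(|0⟩) = -0.832 and b = amp(|1⟩) = (0.2123 + 0.5125i):
new amp(|0⟩) = (-0.986485)·a + (-0.163851i)·b = (0.9047 - 0.03479i)
new amp(|1⟩) = (-0.163851i)·a + (-0.986485)·b = (-0.2094 - 0.3693i)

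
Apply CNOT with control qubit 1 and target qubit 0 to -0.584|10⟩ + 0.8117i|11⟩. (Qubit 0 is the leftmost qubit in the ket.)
0.8117i|01⟩ - 0.584|10⟩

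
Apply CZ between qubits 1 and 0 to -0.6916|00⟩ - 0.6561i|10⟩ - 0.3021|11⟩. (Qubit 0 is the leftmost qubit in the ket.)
-0.6916|00⟩ - 0.6561i|10⟩ + 0.3021|11⟩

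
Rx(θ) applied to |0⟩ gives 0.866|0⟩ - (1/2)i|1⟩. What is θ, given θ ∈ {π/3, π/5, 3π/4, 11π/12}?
π/3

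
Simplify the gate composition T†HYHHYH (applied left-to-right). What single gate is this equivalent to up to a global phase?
T†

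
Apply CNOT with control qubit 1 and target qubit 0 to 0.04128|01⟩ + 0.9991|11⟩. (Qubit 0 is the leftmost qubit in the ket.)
0.9991|01⟩ + 0.04128|11⟩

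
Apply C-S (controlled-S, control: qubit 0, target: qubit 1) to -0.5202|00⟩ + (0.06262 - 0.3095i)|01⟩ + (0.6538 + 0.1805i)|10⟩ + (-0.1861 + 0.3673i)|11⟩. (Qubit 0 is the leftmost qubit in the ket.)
-0.5202|00⟩ + (0.06262 - 0.3095i)|01⟩ + (0.6538 + 0.1805i)|10⟩ + (-0.3673 - 0.1861i)|11⟩

C-S leaves the control-|0⟩ kets |00⟩, |01⟩ unchanged and applies S to qubit 1 on the control-|1⟩ pair (|10⟩, |11⟩).
S = [[1, 0], [0, i]].
With a = amp(|10⟩) = (0.6538 + 0.1805i) and b = amp(|11⟩) = (-0.1861 + 0.3673i):
new amp(|10⟩) = (1)·a = (0.6538 + 0.1805i)
new amp(|11⟩) = (i)·b = (-0.3673 - 0.1861i)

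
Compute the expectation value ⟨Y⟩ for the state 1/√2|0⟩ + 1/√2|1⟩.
0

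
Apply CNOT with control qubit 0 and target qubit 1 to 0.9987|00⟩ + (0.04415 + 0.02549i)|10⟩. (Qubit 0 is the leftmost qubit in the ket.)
0.9987|00⟩ + (0.04415 + 0.02549i)|11⟩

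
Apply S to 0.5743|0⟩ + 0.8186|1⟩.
0.5743|0⟩ + 0.8186i|1⟩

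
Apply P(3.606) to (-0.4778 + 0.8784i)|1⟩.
(0.8206 - 0.5714i)|1⟩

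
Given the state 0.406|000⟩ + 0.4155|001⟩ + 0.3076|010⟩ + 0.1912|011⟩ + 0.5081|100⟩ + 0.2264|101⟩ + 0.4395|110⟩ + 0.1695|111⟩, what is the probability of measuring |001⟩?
0.1726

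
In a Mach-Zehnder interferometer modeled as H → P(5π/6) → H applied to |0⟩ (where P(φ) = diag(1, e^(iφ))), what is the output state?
(0.06699 + 0.25i)|0⟩ + (0.933 - 0.25i)|1⟩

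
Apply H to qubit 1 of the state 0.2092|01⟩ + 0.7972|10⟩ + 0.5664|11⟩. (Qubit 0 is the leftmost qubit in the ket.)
0.1479|00⟩ - 0.1479|01⟩ + 0.9642|10⟩ + 0.1632|11⟩

H on qubit 1 mixes each pair of kets that differ only in qubit 1: amplitudes (a, b) of (|…0…⟩, |…1…⟩) become ((a + b)/√2, (a − b)/√2). Kets absent from the input have amplitude 0.
(|00⟩, |01⟩): (a, b) = (0, 0.2092) → (0.1479, -0.1479)
(|10⟩, |11⟩): (a, b) = (0.7972, 0.5664) → (0.9642, 0.1632)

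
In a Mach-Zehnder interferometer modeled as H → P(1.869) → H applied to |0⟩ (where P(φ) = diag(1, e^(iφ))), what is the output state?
(0.3531 + 0.4779i)|0⟩ + (0.6469 - 0.4779i)|1⟩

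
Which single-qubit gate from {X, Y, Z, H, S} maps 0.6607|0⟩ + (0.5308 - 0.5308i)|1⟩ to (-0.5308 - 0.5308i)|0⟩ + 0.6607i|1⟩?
Y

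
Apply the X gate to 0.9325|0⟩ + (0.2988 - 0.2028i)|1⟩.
(0.2988 - 0.2028i)|0⟩ + 0.9325|1⟩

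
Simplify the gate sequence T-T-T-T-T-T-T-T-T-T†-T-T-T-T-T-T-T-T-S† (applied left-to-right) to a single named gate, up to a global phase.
S†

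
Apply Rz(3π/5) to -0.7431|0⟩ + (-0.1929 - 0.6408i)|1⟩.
(-0.4368 + 0.6012i)|0⟩ + (0.405 - 0.5327i)|1⟩

Rz(3π/5) = [[e^(−iθ/2), 0], [0, e^(iθ/2)]] with e^(±iθ/2) = cos(θ/2) ± i·sin(θ/2); θ = 3π/5, cos(θ/2) ≈ 0.587785, sin(θ/2) ≈ 0.809017.
With a = amp(|0⟩) = -0.7431 and b = amp(|1⟩) = (-0.1929 - 0.6408i):
new amp(|0⟩) = (0.587785 - 0.809017i)·a = (-0.4368 + 0.6012i)
new amp(|1⟩) = (0.587785 + 0.809017i)·b = (0.405 - 0.5327i)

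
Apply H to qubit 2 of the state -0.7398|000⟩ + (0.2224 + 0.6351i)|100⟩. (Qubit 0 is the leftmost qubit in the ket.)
-0.5231|000⟩ - 0.5231|001⟩ + (0.1573 + 0.4491i)|100⟩ + (0.1573 + 0.4491i)|101⟩

H on qubit 2 mixes each pair of kets that differ only in qubit 2: amplitudes (a, b) of (|…0…⟩, |…1…⟩) become ((a + b)/√2, (a − b)/√2). Kets absent from the input have amplitude 0.
(|000⟩, |001⟩): (a, b) = (-0.7398, 0) → (-0.5231, -0.5231)
(|100⟩, |101⟩): (a, b) = ((0.2224 + 0.6351i), 0) → ((0.1573 + 0.4491i), (0.1573 + 0.4491i))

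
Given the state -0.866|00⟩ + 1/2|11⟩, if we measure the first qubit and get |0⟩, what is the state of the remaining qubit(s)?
-|0⟩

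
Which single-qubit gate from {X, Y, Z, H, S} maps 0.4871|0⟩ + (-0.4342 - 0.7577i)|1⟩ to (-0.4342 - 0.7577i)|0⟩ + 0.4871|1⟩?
X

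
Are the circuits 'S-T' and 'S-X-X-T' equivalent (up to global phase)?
Yes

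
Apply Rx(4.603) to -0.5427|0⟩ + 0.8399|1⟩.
(0.3622 - 0.6255i)|0⟩ + (-0.5605 + 0.4042i)|1⟩

Rx(4.603) = [[cos(θ/2), −i·sin(θ/2)], [−i·sin(θ/2), cos(θ/2)]]; θ = 4.603, cos(θ/2) ≈ -0.667394, sin(θ/2) ≈ 0.744705.
With a = amp(|0⟩) = -0.5427 and b = amp(|1⟩) = 0.8399:
new amp(|0⟩) = (-0.667394)·a + (-0.744705i)·b = (0.3622 - 0.6255i)
new amp(|1⟩) = (-0.744705i)·a + (-0.667394)·b = (-0.5605 + 0.4042i)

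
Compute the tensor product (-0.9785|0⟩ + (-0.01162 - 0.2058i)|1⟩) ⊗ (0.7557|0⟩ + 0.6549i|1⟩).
-0.7395|00⟩ - 0.6408i|01⟩ + (-0.008781 - 0.1555i)|10⟩ + (0.1348 - 0.00761i)|11⟩

amp(|b₁b₂…⟩) = product of the factor amplitudes for bits b₁, b₂, …; only kets whose every factor amplitude is nonzero survive.
|00⟩: (-0.9785)(0.7557) = -0.7395
|01⟩: (-0.9785)(0.6549i) = -0.6408i
|10⟩: (-0.01162 - 0.2058i)(0.7557) = (-0.008781 - 0.1555i)
|11⟩: (-0.01162 - 0.2058i)(0.6549i) = (0.1348 - 0.00761i)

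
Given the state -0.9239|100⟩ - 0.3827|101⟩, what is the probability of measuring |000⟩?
0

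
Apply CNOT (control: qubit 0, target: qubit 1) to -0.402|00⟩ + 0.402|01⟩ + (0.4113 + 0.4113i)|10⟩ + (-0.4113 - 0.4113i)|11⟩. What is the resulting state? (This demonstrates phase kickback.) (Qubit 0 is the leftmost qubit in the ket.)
-0.402|00⟩ + 0.402|01⟩ + (-0.4113 - 0.4113i)|10⟩ + (0.4113 + 0.4113i)|11⟩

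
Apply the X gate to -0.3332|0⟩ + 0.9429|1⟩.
0.9429|0⟩ - 0.3332|1⟩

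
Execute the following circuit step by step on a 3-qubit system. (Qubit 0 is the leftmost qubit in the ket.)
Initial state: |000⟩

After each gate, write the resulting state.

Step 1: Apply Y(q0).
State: i|100⟩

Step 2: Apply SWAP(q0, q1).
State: i|010⟩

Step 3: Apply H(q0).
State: (1/√2)i|010⟩ + (1/√2)i|110⟩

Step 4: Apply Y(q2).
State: -1/√2|011⟩ - 1/√2|111⟩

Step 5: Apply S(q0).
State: -1/√2|011⟩ - (1/√2)i|111⟩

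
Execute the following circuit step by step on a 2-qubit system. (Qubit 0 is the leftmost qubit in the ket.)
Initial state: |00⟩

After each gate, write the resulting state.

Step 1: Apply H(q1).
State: 1/√2|00⟩ + 1/√2|01⟩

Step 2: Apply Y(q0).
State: (1/√2)i|10⟩ + (1/√2)i|11⟩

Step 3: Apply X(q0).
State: (1/√2)i|00⟩ + (1/√2)i|01⟩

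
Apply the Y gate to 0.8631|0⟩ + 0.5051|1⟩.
-0.5051i|0⟩ + 0.8631i|1⟩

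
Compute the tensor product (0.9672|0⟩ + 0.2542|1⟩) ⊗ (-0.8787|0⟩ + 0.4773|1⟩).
-0.8499|00⟩ + 0.4616|01⟩ - 0.2234|10⟩ + 0.1213|11⟩

amp(|b₁b₂…⟩) = product of the factor amplitudes for bits b₁, b₂, …; only kets whose every factor amplitude is nonzero survive.
|00⟩: (0.9672)(-0.8787) = -0.8499
|01⟩: (0.9672)(0.4773) = 0.4616
|10⟩: (0.2542)(-0.8787) = -0.2234
|11⟩: (0.2542)(0.4773) = 0.1213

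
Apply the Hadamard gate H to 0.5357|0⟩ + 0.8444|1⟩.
0.9759|0⟩ - 0.2183|1⟩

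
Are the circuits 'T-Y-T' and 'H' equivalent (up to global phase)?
No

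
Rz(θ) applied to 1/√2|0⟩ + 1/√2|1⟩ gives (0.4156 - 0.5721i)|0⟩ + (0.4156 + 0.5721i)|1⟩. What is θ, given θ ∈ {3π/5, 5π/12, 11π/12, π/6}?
3π/5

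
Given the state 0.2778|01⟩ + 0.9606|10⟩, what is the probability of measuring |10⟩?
0.9228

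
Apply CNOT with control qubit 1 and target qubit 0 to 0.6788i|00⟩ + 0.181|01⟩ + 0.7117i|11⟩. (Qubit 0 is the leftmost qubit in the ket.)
0.6788i|00⟩ + 0.7117i|01⟩ + 0.181|11⟩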